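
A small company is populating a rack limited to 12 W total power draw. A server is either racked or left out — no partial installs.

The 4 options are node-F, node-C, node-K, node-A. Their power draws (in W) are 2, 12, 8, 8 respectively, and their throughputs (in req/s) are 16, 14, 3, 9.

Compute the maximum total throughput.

Treat it as a binary knapsack problem.
node-F + node-K: power draw 2 + 8 = 10 ≤ 12, throughput 16 + 3 = 19.
node-F: power draw 2 ≤ 12, throughput 16.
node-F + node-A: power draw 2 + 8 = 10 ≤ 12, throughput 16 + 9 = 25.
Best is node-F and node-A with total throughput 25.

25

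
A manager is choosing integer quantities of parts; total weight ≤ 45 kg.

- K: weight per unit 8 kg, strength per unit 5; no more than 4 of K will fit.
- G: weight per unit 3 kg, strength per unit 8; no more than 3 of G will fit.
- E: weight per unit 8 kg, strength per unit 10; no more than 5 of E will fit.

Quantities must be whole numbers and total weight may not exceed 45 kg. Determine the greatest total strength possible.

3×G and 4×E: weight 41 ≤ 45, strength 3·8 + 4·10 = 64.
1×K, 3×G, and 3×E: weight 41 ≤ 45, strength 1·5 + 3·8 + 3·10 = 59.
Best is 64.

64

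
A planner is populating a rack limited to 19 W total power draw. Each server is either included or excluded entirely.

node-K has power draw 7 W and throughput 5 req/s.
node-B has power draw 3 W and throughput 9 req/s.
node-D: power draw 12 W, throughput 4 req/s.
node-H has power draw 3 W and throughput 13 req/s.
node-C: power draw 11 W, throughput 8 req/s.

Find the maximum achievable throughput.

30

Treat it as a binary knapsack problem.
Allowing fractional choices, the relaxed optimum would be about 31.4, but servers are indivisible.
node-K + node-B + node-H: power draw 7 + 3 + 3 = 13 ≤ 19, throughput 5 + 9 + 13 = 27.
node-B + node-D + node-H: power draw 3 + 12 + 3 = 18 ≤ 19, throughput 9 + 4 + 13 = 26.
node-B + node-H + node-C: power draw 3 + 3 + 11 = 17 ≤ 19, throughput 9 + 13 + 8 = 30.
Best is node-B, node-H, and node-C with total throughput 30.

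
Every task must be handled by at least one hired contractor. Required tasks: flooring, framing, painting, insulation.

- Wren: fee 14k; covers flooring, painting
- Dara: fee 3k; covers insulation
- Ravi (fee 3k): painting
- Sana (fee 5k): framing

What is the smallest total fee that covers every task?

22

The greedy cost-per-new-task heuristic would pick Dara, Ravi, Sana, and Wren for 25, but a cheaper cover exists.
Choose Wren, Dara, and Sana: together they cover flooring, framing, painting, insulation — every task.
Total fee: 14 + 3 + 5 = 22.
No cover costs less than 22.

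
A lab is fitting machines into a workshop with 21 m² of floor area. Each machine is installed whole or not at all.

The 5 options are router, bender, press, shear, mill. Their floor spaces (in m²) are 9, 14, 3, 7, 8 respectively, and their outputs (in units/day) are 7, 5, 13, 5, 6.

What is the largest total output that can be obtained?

26

press + shear + mill: floor space 3 + 7 + 8 = 18 ≤ 21, output 13 + 5 + 6 = 24.
router + press + mill: floor space 9 + 3 + 8 = 20 ≤ 21, output 7 + 13 + 6 = 26.
router + press + shear: floor space 9 + 3 + 7 = 19 ≤ 21, output 7 + 13 + 5 = 25.
Best is router, press, and mill with total output 26.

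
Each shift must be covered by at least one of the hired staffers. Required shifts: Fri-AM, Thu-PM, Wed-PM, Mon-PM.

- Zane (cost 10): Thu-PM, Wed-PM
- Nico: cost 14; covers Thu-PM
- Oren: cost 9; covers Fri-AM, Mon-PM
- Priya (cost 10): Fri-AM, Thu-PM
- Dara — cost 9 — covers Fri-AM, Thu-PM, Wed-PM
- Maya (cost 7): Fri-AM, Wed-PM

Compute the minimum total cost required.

This is an integer covering problem.
Choose Oren and Dara: together they cover Fri-AM, Thu-PM, Wed-PM, Mon-PM — every shift.
Total cost: 9 + 9 = 18.
No cover costs less than 18.

18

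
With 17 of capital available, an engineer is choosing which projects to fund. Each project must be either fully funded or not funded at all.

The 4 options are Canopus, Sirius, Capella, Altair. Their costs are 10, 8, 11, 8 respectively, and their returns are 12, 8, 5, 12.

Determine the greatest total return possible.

Allowing fractional choices, the relaxed optimum would be about 22.8, but projects are indivisible.
Sirius + Altair: cost 8 + 8 = 16 ≤ 17, return 8 + 12 = 20.
Altair: cost 8 ≤ 17, return 12.
Best is Sirius and Altair with total return 20.

20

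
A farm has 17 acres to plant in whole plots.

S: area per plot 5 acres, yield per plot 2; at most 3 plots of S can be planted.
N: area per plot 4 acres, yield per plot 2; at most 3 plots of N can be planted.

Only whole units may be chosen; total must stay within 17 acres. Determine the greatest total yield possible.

This is a bounded integer knapsack.
1×S and 3×N: area 17 ≤ 17, yield 1·2 + 3·2 = 8.
3×N: area 12 ≤ 17, yield 3·2 = 6.
Best is 8.

8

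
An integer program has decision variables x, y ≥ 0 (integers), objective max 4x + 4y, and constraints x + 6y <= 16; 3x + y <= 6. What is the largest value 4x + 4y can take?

12

The continuous relaxation peaks at (1.18, 2.47) with value 14.59; rounding to a feasible lattice point costs some objective.
(x,y)=(1,2): 1·1+6·2=13≤16, 3·1+1·2=5≤6, objective 12.
(x,y)=(0,2): 1·0+6·2=12≤16, 3·0+1·2=2≤6, objective 8.
(x,y)=(1,1): 1·1+6·1=7≤16, 3·1+1·1=4≤6, objective 8.
No feasible integer point exceeds 12.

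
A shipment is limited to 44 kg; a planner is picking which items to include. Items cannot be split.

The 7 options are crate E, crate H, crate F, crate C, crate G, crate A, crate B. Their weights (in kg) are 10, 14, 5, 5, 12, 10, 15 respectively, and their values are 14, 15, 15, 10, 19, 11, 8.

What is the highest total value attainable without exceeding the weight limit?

69

This is an integer program with binary decision variables.
Allowing fractional choices, the relaxed optimum would be about 71.1, but items are indivisible.
crate E + crate F + crate C + crate G + crate A: weight 10 + 5 + 5 + 12 + 10 = 42 ≤ 44, value 14 + 15 + 10 + 19 + 11 = 69.
crate E + crate H + crate F + crate C + crate A: weight 10 + 14 + 5 + 5 + 10 = 44 ≤ 44, value 14 + 15 + 15 + 10 + 11 = 65.
Best is crate E, crate F, crate C, crate G, and crate A with total value 69.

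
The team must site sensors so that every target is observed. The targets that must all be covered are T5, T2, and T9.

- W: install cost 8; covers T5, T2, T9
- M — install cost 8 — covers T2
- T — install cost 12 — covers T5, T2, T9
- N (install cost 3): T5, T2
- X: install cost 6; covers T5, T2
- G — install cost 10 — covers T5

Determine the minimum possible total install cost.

8

This is an integer covering problem.
The greedy cost-per-new-target heuristic would pick N and W for 11, but a cheaper cover exists.
W alone covers T5, T2, T9 — every target.
Total install cost: 8.
No cover costs less than 8.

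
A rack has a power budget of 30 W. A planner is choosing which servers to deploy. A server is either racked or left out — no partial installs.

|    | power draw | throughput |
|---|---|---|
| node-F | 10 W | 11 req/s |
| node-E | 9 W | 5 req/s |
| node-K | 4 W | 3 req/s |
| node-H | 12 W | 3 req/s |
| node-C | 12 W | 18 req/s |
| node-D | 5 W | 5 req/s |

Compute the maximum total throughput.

34

Allowing fractional choices, the relaxed optimum would be about 36.2, but servers are indivisible.
node-F + node-K + node-C: power draw 10 + 4 + 12 = 26 ≤ 30, throughput 11 + 3 + 18 = 32.
node-E + node-K + node-C + node-D: power draw 9 + 4 + 12 + 5 = 30 ≤ 30, throughput 5 + 3 + 18 + 5 = 31.
node-F + node-C + node-D: power draw 10 + 12 + 5 = 27 ≤ 30, throughput 11 + 18 + 5 = 34.
Best is node-F, node-C, and node-D with total throughput 34.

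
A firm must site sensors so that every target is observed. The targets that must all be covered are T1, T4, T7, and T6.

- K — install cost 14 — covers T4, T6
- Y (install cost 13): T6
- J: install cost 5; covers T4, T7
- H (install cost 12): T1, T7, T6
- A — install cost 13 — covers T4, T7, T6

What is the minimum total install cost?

17

Choose J and H: together they cover T1, T4, T7, T6 — every target.
Total install cost: 5 + 12 = 17.
No cover costs less than 17.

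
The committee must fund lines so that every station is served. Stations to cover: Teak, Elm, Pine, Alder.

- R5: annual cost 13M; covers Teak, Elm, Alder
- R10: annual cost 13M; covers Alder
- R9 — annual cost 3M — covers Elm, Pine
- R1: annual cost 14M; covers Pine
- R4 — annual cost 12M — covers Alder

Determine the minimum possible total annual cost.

16

Choose R5 and R9: together they cover Teak, Elm, Pine, Alder — every station.
Total annual cost: 13 + 3 = 16.
No cover costs less than 16.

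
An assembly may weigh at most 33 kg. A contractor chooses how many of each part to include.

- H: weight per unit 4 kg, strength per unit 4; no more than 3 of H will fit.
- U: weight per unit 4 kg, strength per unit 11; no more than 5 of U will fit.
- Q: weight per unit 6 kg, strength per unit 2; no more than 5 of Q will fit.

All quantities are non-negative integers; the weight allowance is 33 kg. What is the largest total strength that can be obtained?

67

2×H and 5×U: weight 28 ≤ 33, strength 2·4 + 5·11 = 63.
3×H and 5×U: weight 32 ≤ 33, strength 3·4 + 5·11 = 67.
Best is 67.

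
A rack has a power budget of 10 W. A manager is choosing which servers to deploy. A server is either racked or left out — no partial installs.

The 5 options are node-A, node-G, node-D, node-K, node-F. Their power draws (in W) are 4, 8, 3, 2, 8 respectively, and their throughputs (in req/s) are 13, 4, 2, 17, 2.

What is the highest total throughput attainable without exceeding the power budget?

Take node-A, node-D, and node-K: power draw 4 + 3 + 2 = 9 ≤ 10, throughput 13 + 2 + 17 = 32.
No other feasible combination does better.

32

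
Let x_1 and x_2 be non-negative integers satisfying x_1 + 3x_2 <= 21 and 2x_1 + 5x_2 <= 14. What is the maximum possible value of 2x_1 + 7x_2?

(x_1,x_2)=(2,2) is feasible, giving 18.
(x_1,x_2)=(1,2) is feasible, giving 16.
(x_1,x_2)=(0,2) is feasible, giving 14.
The best lattice point is (2,2), giving 18.

18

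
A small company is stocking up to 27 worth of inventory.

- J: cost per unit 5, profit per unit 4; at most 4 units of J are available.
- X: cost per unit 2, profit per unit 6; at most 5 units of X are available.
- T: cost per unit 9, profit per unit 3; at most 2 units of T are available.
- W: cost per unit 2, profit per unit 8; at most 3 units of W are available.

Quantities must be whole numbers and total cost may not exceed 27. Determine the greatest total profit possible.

62

This is a bounded integer knapsack.
W has the best ratio (8/2); taking only W gives at most 3×8 = 24 (stopped by the supply cap of 3).
Mixing does better — 2×J, 5×X, and 3×W: cost 26 ≤ 27, profit 2·4 + 5·6 + 3·8 = 62.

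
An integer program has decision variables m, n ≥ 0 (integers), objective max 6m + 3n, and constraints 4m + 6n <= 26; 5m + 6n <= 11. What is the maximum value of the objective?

12

The continuous relaxation peaks at (2.2, 0) with value 13.20; rounding to a feasible lattice point costs some objective.
(m,n)=(2,0): 4·2+6·0=8≤26, 5·2+6·0=10≤11, objective 12.
(m,n)=(1,1): 4·1+6·1=10≤26, 5·1+6·1=11≤11, objective 9.
(m,n)=(1,0): 4·1+6·0=4≤26, 5·1+6·0=5≤11, objective 6.
No feasible integer point exceeds 12.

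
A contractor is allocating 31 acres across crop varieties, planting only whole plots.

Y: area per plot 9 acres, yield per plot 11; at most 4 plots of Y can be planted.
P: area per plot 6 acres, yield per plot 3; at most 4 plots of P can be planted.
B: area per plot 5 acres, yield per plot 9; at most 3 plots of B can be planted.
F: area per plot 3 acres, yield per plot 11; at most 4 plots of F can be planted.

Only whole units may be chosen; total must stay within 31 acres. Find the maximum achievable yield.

73

F has the best ratio (11/3); taking only F gives at most 4×11 = 44 (stopped by the supply cap of 4).
Mixing does better — 1×Y, 2×B, and 4×F: area 31 ≤ 31, yield 1·11 + 2·9 + 4·11 = 73.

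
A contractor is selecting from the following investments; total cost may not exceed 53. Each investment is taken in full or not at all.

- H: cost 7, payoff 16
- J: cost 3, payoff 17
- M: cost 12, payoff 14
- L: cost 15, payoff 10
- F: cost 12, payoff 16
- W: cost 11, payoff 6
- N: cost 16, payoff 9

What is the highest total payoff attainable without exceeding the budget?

73

Take H, J, M, L, and F: cost 7 + 3 + 12 + 15 + 12 = 49 ≤ 53, payoff 16 + 17 + 14 + 10 + 16 = 73.
No other feasible combination does better.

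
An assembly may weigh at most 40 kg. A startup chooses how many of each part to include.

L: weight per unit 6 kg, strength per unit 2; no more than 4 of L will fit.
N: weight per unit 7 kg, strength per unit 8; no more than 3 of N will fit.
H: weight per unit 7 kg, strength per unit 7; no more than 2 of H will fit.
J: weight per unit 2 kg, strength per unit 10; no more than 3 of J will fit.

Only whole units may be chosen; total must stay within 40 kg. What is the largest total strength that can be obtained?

63

Take 1×L, 3×N, 1×H, and 3×J: weight 40 ≤ 40, strength 1·2 + 3·8 + 1·7 + 3·10 = 63.
J has the best ratio (10/2) and is taken to its limit of 3; remaining capacity is filled optimally with the others.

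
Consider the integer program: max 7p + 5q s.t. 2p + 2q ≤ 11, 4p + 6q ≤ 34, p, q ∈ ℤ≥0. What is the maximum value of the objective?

35

(p,q)=(5,0): 2·5+2·0=10≤11, 4·5+6·0=20≤34, objective 35.
(p,q)=(4,1): 2·4+2·1=10≤11, 4·4+6·1=22≤34, objective 33.
(p,q)=(4,0): 2·4+2·0=8≤11, 4·4+6·0=16≤34, objective 28.
Maximum is 35 at (p,q)=(5,0).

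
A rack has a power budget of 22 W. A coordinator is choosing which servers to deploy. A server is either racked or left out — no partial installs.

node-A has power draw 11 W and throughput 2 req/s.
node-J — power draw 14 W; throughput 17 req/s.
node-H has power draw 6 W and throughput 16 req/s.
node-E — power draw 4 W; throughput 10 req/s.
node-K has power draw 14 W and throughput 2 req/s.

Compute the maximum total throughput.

33

node-J + node-H: power draw 14 + 6 = 20 ≤ 22, throughput 17 + 16 = 33.
node-A + node-H + node-E: power draw 11 + 6 + 4 = 21 ≤ 22, throughput 2 + 16 + 10 = 28.
Best is node-J and node-H with total throughput 33.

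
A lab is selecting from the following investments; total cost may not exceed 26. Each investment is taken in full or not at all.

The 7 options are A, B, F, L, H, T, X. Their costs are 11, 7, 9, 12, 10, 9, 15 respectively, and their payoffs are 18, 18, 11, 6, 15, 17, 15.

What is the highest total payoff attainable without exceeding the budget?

50

This is an integer program with binary decision variables.
B + F + T: cost 7 + 9 + 9 = 25 ≤ 26, payoff 18 + 11 + 17 = 46.
B + H + T: cost 7 + 10 + 9 = 26 ≤ 26, payoff 18 + 15 + 17 = 50.
B + F + H: cost 7 + 9 + 10 = 26 ≤ 26, payoff 18 + 11 + 15 = 44.
Best is B, H, and T with total payoff 50.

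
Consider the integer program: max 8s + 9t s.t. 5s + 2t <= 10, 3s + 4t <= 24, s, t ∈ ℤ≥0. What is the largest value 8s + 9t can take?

(s,t)=(0,5): 5·0+2·5=10≤10, 3·0+4·5=20≤24, objective 45.
(s,t)=(0,4): 5·0+2·4=8≤10, 3·0+4·4=16≤24, objective 36.
The best lattice point is (0,5), giving 45.

45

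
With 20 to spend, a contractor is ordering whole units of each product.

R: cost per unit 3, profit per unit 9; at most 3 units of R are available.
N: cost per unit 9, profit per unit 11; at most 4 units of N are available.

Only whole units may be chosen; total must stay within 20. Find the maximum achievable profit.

38

R has the best ratio (9/3); taking only R gives at most 3×9 = 27 (stopped by the supply cap of 3).
Mixing does better — 3×R and 1×N: cost 18 ≤ 20, profit 3·9 + 1·11 = 38.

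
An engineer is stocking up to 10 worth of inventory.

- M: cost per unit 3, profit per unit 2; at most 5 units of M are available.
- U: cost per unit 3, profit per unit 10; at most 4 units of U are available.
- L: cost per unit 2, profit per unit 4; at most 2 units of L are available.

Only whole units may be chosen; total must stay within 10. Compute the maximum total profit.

30

U has the best ratio (10/3); taking only U gives at most 3×10 = 30 (stopped by the cost limit).
Optimal: 3×U: cost 9 ≤ 10, profit 3·10 = 30.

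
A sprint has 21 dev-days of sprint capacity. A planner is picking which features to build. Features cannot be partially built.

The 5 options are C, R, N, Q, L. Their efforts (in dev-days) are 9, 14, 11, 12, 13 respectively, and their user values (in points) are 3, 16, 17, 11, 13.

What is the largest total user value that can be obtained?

20

R: effort 14 ≤ 21, user value 16.
N: effort 11 ≤ 21, user value 17.
C + N: effort 9 + 11 = 20 ≤ 21, user value 3 + 17 = 20.
Best is C and N with total user value 20.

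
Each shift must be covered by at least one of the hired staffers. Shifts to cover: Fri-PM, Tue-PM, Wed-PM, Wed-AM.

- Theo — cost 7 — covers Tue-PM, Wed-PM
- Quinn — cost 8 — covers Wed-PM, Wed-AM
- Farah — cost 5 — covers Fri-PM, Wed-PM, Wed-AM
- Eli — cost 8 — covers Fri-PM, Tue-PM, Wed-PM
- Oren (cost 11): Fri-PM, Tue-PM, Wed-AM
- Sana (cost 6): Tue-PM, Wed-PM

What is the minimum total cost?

Choose Farah and Sana: together they cover Fri-PM, Tue-PM, Wed-PM, Wed-AM — every shift.
Total cost: 5 + 6 = 11.
No cover costs less than 11.

11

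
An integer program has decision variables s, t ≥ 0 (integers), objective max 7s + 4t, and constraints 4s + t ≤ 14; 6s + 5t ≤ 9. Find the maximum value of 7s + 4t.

(s,t)=(1,0) is feasible, giving 7.
(s,t)=(0,1) is feasible, giving 4.
(s,t)=(0,0) is feasible, giving 0.
No feasible integer point exceeds 7.

7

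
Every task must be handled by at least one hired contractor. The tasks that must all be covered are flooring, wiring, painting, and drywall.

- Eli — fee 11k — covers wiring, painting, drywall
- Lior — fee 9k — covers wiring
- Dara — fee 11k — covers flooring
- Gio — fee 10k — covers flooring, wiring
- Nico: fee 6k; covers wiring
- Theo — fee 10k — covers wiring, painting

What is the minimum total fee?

21

Choose Eli and Gio: together they cover flooring, wiring, painting, drywall — every task.
Total fee: 11 + 10 = 21.
No cover costs less than 21.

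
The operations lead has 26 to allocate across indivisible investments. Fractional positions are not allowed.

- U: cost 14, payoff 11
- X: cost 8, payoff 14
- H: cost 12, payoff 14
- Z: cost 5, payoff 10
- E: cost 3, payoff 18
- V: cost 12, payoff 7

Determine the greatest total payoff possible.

U + X + E: cost 14 + 8 + 3 = 25 ≤ 26, payoff 11 + 14 + 18 = 43.
X + H + E: cost 8 + 12 + 3 = 23 ≤ 26, payoff 14 + 14 + 18 = 46.
X + Z + E: cost 8 + 5 + 3 = 16 ≤ 26, payoff 14 + 10 + 18 = 42.
Best is X, H, and E with total payoff 46.

46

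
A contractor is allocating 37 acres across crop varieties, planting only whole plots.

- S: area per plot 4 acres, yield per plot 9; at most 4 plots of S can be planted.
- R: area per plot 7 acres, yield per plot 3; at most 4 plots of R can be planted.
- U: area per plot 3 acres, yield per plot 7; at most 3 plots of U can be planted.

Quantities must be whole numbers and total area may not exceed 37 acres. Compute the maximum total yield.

This is a bounded integer knapsack.
4×S, 1×R, and 3×U: area 32 ≤ 37, yield 4·9 + 1·3 + 3·7 = 60.
4×S and 3×U: area 25 ≤ 37, yield 4·9 + 3·7 = 57.
Best is 60.

60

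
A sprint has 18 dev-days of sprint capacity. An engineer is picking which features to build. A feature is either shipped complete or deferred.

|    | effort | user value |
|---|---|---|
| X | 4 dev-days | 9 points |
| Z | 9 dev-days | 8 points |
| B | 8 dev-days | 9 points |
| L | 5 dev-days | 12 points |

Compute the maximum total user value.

Take X, B, and L: effort 4 + 8 + 5 = 17 ≤ 18, user value 9 + 9 + 12 = 30.
No other feasible combination does better.

30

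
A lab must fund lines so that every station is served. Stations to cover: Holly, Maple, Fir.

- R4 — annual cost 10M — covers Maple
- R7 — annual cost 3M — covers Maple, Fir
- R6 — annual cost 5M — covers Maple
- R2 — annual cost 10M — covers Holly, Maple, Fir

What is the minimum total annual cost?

10

R2 alone covers Holly, Maple, Fir — every station.
Total annual cost: 10.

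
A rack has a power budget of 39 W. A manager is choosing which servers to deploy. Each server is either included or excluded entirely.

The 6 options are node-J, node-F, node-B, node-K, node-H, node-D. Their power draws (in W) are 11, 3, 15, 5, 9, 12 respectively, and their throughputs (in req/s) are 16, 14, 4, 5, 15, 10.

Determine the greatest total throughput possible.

node-J + node-F + node-H + node-D: power draw 11 + 3 + 9 + 12 = 35 ≤ 39, throughput 16 + 14 + 15 + 10 = 55.
node-J + node-F + node-K + node-H: power draw 11 + 3 + 5 + 9 = 28 ≤ 39, throughput 16 + 14 + 5 + 15 = 50.
node-J + node-F + node-B + node-H: power draw 11 + 3 + 15 + 9 = 38 ≤ 39, throughput 16 + 14 + 4 + 15 = 49.
Best is node-J, node-F, node-H, and node-D with total throughput 55.

55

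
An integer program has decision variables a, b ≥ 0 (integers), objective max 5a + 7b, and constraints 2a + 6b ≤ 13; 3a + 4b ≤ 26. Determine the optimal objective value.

The continuous relaxation peaks at (6.5, 0) with value 32.50; rounding to a feasible lattice point costs some objective.
(a,b)=(6,0): 2·6+6·0=12≤13, 3·6+4·0=18≤26, objective 30.
(a,b)=(5,0): 2·5+6·0=10≤13, 3·5+4·0=15≤26, objective 25.
No feasible integer point exceeds 30.

30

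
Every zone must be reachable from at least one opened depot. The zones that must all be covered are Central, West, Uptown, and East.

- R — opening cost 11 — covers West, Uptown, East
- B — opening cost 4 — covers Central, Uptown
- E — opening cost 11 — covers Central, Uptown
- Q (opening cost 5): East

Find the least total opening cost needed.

This is an integer covering problem.
The greedy cost-per-new-zone heuristic would pick B, Q, and R for 20, but a cheaper cover exists.
Choose R and B: together they cover Central, West, Uptown, East — every zone.
Total opening cost: 11 + 4 = 15.
No cover costs less than 15.

15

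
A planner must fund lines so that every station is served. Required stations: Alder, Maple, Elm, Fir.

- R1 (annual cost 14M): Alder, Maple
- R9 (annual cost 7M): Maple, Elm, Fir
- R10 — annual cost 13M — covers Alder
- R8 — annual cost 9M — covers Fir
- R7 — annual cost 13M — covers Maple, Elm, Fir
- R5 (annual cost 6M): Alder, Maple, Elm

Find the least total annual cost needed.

This is an integer covering problem.
Choose R9 and R5: together they cover Alder, Maple, Elm, Fir — every station.
Total annual cost: 7 + 6 = 13.

13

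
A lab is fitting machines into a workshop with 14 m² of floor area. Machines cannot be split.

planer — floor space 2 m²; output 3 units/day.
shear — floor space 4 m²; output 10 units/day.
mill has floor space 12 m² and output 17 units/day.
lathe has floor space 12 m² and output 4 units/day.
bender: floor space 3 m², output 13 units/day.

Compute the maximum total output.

26

Treat it as a binary knapsack problem.
Allowing fractional choices, the relaxed optimum would be about 33.1, but machines are indivisible.
shear + bender: floor space 4 + 3 = 7 ≤ 14, output 10 + 13 = 23.
planer + shear + bender: floor space 2 + 4 + 3 = 9 ≤ 14, output 3 + 10 + 13 = 26.
planer + mill: floor space 2 + 12 = 14 ≤ 14, output 3 + 17 = 20.
Best is planer, shear, and bender with total output 26.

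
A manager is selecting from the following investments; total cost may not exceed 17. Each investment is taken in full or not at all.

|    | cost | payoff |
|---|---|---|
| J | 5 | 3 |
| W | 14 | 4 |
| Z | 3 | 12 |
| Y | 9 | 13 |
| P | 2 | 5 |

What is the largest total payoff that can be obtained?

30

Allowing fractional choices, the relaxed optimum would be about 31.8, but investments are indivisible.
Z + Y: cost 3 + 9 = 12 ≤ 17, payoff 12 + 13 = 25.
J + Z + Y: cost 5 + 3 + 9 = 17 ≤ 17, payoff 3 + 12 + 13 = 28.
Z + Y + P: cost 3 + 9 + 2 = 14 ≤ 17, payoff 12 + 13 + 5 = 30.
Best is Z, Y, and P with total payoff 30.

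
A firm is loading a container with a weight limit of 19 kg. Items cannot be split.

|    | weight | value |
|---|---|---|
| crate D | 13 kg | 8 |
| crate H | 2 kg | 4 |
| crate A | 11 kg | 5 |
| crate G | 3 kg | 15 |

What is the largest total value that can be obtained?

Allowing fractional choices, the relaxed optimum would be about 27.5, but items are indivisible.
crate D + crate G: weight 13 + 3 = 16 ≤ 19, value 8 + 15 = 23.
crate D + crate H + crate G: weight 13 + 2 + 3 = 18 ≤ 19, value 8 + 4 + 15 = 27.
crate H + crate A + crate G: weight 2 + 11 + 3 = 16 ≤ 19, value 4 + 5 + 15 = 24.
Best is crate D, crate H, and crate G with total value 27.

27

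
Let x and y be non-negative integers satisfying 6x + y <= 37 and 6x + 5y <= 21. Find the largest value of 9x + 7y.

The continuous relaxation peaks at (3.5, 0) with value 31.50; rounding to a feasible lattice point costs some objective.
(x,y)=(1,3) is feasible, giving 30.
(x,y)=(0,4) is feasible, giving 28.
(x,y)=(3,0) is feasible, giving 27.
The best lattice point is (1,3), giving 30.

30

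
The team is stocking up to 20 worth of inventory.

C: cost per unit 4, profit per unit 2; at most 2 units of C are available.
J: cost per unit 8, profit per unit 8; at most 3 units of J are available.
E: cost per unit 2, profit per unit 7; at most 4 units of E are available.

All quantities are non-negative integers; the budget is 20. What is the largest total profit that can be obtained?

38

Take 1×C, 1×J, and 4×E: cost 20 ≤ 20, profit 1·2 + 1·8 + 4·7 = 38.
E has the best ratio (7/2) and is taken to its limit of 4; remaining capacity is filled optimally with the others.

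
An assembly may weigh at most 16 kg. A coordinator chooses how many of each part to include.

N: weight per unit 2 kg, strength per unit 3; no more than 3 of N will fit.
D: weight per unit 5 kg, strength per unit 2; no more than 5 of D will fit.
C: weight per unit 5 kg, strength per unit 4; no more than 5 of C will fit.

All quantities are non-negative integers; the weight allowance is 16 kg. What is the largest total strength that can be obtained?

17

3×N, 1×D, and 1×C: weight 16 ≤ 16, strength 3·3 + 1·2 + 1·4 = 15.
3×N and 2×C: weight 16 ≤ 16, strength 3·3 + 2·4 = 17.
Best is 17.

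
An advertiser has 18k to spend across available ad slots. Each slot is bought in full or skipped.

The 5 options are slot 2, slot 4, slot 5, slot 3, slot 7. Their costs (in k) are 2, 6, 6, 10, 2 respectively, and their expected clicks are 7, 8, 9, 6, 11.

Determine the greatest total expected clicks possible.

This is a 0-1 knapsack instance.
Allowing fractional choices, the relaxed optimum would be about 36.2, but ad slots are indivisible.
slot 4 + slot 5 + slot 7: cost 6 + 6 + 2 = 14 ≤ 18, expected clicks 8 + 9 + 11 = 28.
slot 2 + slot 4 + slot 5 + slot 7: cost 2 + 6 + 6 + 2 = 16 ≤ 18, expected clicks 7 + 8 + 9 + 11 = 35.
slot 2 + slot 5 + slot 7: cost 2 + 6 + 2 = 10 ≤ 18, expected clicks 7 + 9 + 11 = 27.
Best is slot 2, slot 4, slot 5, and slot 7 with total expected clicks 35.

35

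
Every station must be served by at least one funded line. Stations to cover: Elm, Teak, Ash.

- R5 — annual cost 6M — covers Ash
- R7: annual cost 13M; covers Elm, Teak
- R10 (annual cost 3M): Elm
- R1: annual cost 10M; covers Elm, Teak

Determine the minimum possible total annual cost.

16

Choose R5 and R1: together they cover Elm, Teak, Ash — every station.
Total annual cost: 6 + 10 = 16.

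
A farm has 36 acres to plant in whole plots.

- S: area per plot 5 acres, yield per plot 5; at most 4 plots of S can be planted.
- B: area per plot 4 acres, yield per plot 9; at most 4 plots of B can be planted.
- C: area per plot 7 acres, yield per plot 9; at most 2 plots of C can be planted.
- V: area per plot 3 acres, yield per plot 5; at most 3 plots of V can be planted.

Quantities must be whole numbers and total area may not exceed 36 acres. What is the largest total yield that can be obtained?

64

B has the best ratio (9/4); taking only B gives at most 4×9 = 36 (stopped by the supply cap of 4).
Mixing does better — 4×B, 2×C, and 2×V: area 36 ≤ 36, yield 4·9 + 2·9 + 2·5 = 64.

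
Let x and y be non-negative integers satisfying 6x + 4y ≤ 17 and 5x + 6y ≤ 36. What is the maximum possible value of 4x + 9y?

The continuous relaxation peaks at (0, 4.25) with value 38.25; rounding to a feasible lattice point costs some objective.
(x,y)=(0,4): 6·0+4·4=16≤17, 5·0+6·4=24≤36, objective 36.
(x,y)=(0,3): 6·0+4·3=12≤17, 5·0+6·3=18≤36, objective 27.
No feasible integer point exceeds 36.

36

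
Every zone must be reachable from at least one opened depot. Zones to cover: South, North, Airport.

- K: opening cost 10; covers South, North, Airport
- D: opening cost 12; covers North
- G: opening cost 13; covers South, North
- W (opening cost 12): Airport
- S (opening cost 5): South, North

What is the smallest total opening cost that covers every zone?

The greedy cost-per-new-zone heuristic would pick S and K for 15, but a cheaper cover exists.
K alone covers South, North, Airport — every zone.
Total opening cost: 10.
No cover costs less than 10.

10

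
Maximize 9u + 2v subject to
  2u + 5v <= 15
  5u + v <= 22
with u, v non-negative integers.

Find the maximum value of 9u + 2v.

38

The continuous relaxation peaks at (4.13, 1.35) with value 39.87; rounding to a feasible lattice point costs some objective.
(u,v)=(4,1): 2·4+5·1=13≤15, 5·4+1·1=21≤22, objective 38.
(u,v)=(4,0): 2·4+5·0=8≤15, 5·4+1·0=20≤22, objective 36.
(u,v)=(3,1): 2·3+5·1=11≤15, 5·3+1·1=16≤22, objective 29.
The best lattice point is (4,1), giving 38.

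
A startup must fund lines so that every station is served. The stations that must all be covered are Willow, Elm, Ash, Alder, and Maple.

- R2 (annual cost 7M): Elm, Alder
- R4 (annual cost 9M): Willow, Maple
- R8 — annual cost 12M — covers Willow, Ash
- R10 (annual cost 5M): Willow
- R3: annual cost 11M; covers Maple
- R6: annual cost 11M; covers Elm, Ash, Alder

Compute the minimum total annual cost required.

20

The greedy cost-per-new-station heuristic would pick R2, R4, and R6 for 27, but a cheaper cover exists.
Choose R4 and R6: together they cover Willow, Elm, Ash, Alder, Maple — every station.
Total annual cost: 9 + 11 = 20.
No cover costs less than 20.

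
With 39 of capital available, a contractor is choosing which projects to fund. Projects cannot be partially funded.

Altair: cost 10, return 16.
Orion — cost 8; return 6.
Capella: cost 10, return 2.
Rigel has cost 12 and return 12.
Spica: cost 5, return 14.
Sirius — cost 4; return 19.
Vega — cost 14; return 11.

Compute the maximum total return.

Allowing fractional choices, the relaxed optimum would be about 67.3, but projects are indivisible.
Altair + Spica + Sirius + Vega: cost 10 + 5 + 4 + 14 = 33 ≤ 39, return 16 + 14 + 19 + 11 = 60.
Altair + Orion + Rigel + Spica + Sirius: cost 10 + 8 + 12 + 5 + 4 = 39 ≤ 39, return 16 + 6 + 12 + 14 + 19 = 67.
Altair + Rigel + Spica + Sirius: cost 10 + 12 + 5 + 4 = 31 ≤ 39, return 16 + 12 + 14 + 19 = 61.
Best is Altair, Orion, Rigel, Spica, and Sirius with total return 67.

67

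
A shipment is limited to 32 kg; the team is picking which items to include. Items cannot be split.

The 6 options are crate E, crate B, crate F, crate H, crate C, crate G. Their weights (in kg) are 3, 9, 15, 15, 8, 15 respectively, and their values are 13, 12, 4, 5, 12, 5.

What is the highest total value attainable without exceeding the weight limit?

Allowing fractional choices, the relaxed optimum would be about 41.0, but items are indivisible.
crate E + crate C + crate G: weight 3 + 8 + 15 = 26 ≤ 32, value 13 + 12 + 5 = 30.
crate E + crate H + crate C: weight 3 + 15 + 8 = 26 ≤ 32, value 13 + 5 + 12 = 30.
crate E + crate B + crate C: weight 3 + 9 + 8 = 20 ≤ 32, value 13 + 12 + 12 = 37.
Best is crate E, crate B, and crate C with total value 37.

37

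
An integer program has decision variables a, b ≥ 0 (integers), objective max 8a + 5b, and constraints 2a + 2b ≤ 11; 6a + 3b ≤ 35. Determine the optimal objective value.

Relaxing integrality, the LP optimum is 44.00 at (a,b) = (5.5, 0), which is not an integer point.
(a,b)=(5,0): 2·5+2·0=10≤11, 6·5+3·0=30≤35, objective 40.
(a,b)=(4,1): 2·4+2·1=10≤11, 6·4+3·1=27≤35, objective 37.
(a,b)=(4,0): 2·4+2·0=8≤11, 6·4+3·0=24≤35, objective 32.
Maximum is 40 at (a,b)=(5,0).

40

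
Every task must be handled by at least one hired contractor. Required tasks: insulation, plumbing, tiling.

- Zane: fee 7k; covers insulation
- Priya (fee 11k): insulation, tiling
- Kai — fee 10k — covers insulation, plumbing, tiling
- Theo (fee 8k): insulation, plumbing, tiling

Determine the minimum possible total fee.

8

This is an integer covering problem.
Theo alone covers insulation, plumbing, tiling — every task.
Total fee: 8.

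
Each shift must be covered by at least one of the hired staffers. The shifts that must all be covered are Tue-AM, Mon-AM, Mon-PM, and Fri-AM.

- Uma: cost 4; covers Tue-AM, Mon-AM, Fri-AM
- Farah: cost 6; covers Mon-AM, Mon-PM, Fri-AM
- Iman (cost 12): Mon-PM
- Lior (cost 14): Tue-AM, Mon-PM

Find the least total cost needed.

10

Choose Uma and Farah: together they cover Tue-AM, Mon-AM, Mon-PM, Fri-AM — every shift.
Total cost: 4 + 6 = 10.
No cover costs less than 10.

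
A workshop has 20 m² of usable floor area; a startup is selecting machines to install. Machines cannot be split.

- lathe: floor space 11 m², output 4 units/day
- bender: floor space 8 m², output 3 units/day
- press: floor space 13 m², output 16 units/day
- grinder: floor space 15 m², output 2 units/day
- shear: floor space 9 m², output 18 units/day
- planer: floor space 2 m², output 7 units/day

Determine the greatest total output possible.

28

Take bender, shear, and planer: floor space 8 + 9 + 2 = 19 ≤ 20, output 3 + 18 + 7 = 28.
No other feasible combination does better.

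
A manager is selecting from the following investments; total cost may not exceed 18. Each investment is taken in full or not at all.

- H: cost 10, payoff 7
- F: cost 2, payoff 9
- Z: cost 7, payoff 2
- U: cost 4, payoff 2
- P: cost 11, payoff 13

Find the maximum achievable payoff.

Allowing fractional choices, the relaxed optimum would be about 25.5, but investments are indivisible.
F + U + P: cost 2 + 4 + 11 = 17 ≤ 18, payoff 9 + 2 + 13 = 24.
F + P: cost 2 + 11 = 13 ≤ 18, payoff 9 + 13 = 22.
Best is F, U, and P with total payoff 24.

24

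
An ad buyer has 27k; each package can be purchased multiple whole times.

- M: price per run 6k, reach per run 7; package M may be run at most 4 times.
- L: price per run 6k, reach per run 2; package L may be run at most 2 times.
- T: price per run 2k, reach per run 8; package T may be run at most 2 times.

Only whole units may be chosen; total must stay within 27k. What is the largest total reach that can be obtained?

This is a bounded integer knapsack.
T has the best ratio (8/2); taking only T gives at most 2×8 = 16 (stopped by the supply cap of 2).
Mixing does better — 3×M and 2×T: price 22 ≤ 27, reach 3·7 + 2·8 = 37.

37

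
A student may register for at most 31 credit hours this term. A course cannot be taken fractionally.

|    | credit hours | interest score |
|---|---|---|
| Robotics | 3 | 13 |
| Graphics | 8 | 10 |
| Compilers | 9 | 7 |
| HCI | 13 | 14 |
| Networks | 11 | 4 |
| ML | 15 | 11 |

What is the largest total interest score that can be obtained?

Robotics + Compilers + HCI: credit hours 3 + 9 + 13 = 25 ≤ 31, interest score 13 + 7 + 14 = 34.
Robotics + Graphics + HCI: credit hours 3 + 8 + 13 = 24 ≤ 31, interest score 13 + 10 + 14 = 37.
Robotics + HCI + ML: credit hours 3 + 13 + 15 = 31 ≤ 31, interest score 13 + 14 + 11 = 38.
Best is Robotics, HCI, and ML with total interest score 38.

38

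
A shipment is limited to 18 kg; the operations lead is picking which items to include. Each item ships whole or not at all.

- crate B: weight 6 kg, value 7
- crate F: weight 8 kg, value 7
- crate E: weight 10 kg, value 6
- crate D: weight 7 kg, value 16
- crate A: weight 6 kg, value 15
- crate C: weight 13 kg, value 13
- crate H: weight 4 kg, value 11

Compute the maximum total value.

42

This is a 0-1 knapsack instance.
Allowing fractional choices, the relaxed optimum would be about 43.2, but items are indivisible.
crate B + crate D + crate H: weight 6 + 7 + 4 = 17 ≤ 18, value 7 + 16 + 11 = 34.
crate D + crate A + crate H: weight 7 + 6 + 4 = 17 ≤ 18, value 16 + 15 + 11 = 42.
crate B + crate A + crate H: weight 6 + 6 + 4 = 16 ≤ 18, value 7 + 15 + 11 = 33.
Best is crate D, crate A, and crate H with total value 42.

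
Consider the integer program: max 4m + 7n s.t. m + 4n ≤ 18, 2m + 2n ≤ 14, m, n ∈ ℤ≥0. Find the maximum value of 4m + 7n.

Relaxing integrality, the LP optimum is 39.00 at (m,n) = (3.33, 3.67), which is not an integer point.
(m,n)=(4,3): 1·4+4·3=16≤18, 2·4+2·3=14≤14, objective 37.
(m,n)=(2,4): 1·2+4·4=18≤18, 2·2+2·4=12≤14, objective 36.
The best lattice point is (4,3), giving 37.

37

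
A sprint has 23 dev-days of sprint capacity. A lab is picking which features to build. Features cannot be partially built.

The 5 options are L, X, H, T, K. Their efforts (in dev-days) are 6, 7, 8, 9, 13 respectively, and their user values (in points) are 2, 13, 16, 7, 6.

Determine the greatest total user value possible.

Treat it as a binary knapsack problem.
L + X + H: effort 6 + 7 + 8 = 21 ≤ 23, user value 2 + 13 + 16 = 31.
X + H: effort 7 + 8 = 15 ≤ 23, user value 13 + 16 = 29.
Best is L, X, and H with total user value 31.

31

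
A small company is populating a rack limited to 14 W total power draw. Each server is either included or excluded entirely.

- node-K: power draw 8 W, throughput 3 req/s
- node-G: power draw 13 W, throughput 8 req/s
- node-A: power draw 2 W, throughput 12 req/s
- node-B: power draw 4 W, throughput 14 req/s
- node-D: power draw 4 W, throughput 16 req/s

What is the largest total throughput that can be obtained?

42

This is a 0-1 knapsack instance.
Allowing fractional choices, the relaxed optimum would be about 44.5, but servers are indivisible.
node-B + node-D: power draw 4 + 4 = 8 ≤ 14, throughput 14 + 16 = 30.
node-K + node-A + node-D: power draw 8 + 2 + 4 = 14 ≤ 14, throughput 3 + 12 + 16 = 31.
node-A + node-B + node-D: power draw 2 + 4 + 4 = 10 ≤ 14, throughput 12 + 14 + 16 = 42.
Best is node-A, node-B, and node-D with total throughput 42.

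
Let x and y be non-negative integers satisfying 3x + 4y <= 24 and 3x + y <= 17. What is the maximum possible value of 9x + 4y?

53

The continuous relaxation peaks at (4.89, 2.33) with value 53.33; rounding to a feasible lattice point costs some objective.
(x,y)=(5,2): 3·5+4·2=23≤24, 3·5+1·2=17≤17, objective 53.
(x,y)=(5,1): 3·5+4·1=19≤24, 3·5+1·1=16≤17, objective 49.
(x,y)=(4,3): 3·4+4·3=24≤24, 3·4+1·3=15≤17, objective 48.
The best lattice point is (5,2), giving 53.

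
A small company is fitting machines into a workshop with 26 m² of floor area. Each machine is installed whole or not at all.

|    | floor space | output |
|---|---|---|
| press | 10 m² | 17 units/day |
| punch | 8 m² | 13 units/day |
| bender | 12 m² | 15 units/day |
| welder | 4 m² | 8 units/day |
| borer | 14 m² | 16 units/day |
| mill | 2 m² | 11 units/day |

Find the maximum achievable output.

49

Take press, punch, welder, and mill: floor space 10 + 8 + 4 + 2 = 24 ≤ 26, output 17 + 13 + 8 + 11 = 49.
No other feasible combination does better.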